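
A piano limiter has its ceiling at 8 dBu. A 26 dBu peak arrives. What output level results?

8 dBu

The limiter clamps the peak to its 8 dBu ceiling.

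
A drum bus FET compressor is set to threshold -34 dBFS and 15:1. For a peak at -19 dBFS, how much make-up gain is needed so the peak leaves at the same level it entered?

Overshoot 15 dB → 15/15 = 1 dB after compression, so the compressed level is -34 + 1 = -33 dBFS.
Make-up = target − compressed = -19 − (-33) = 14 dB.

14 dB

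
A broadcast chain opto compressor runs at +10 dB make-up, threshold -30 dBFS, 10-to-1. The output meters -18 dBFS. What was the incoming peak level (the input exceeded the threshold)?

Before make-up, the level was -18 − 10 = -28 dBFS.
That's 2 dB above the -30 dBFS threshold.
Input overshoot = R × output overshoot = 20 dB → input = -30 + 20 = -10 dBFS.

-10 dBFS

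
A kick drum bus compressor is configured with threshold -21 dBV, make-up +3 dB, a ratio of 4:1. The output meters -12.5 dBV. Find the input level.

1 dBV

Stripping the +3 dB make-up gives -15.5 dBV at the gain stage.
Post-compression overshoot = -15.5 − (-21) = 5.5 dB.
Undo the ratio: input overshoot = 5.5 × 4 = 22 dB, giving input = 1 dBV.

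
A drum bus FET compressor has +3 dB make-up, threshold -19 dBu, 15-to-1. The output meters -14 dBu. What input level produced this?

11 dBu

Stripping the +3 dB make-up gives -17 dBu at the gain stage.
Post-compression overshoot = -17 − (-19) = 2 dB.
Before 15:1 compression the overshoot was 2 × 15 = 30 dB, so input = -19 + 30 = 11 dBu.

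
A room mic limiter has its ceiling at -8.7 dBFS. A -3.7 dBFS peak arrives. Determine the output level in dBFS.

-8.7 dBFS

At ∞:1, everything above -8.7 dBFS is held at the ceiling.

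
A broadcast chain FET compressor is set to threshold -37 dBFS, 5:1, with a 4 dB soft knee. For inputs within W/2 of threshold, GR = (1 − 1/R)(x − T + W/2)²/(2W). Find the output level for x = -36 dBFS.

-36.9 dBFS

x − T + W/2 = -36 − (-37) + 2 = 3.
GR = (1 − 1/5) × 3² / 8 = 0.8 × 9 / 8 = 0.9 dB.
Output = -36 − 0.9 = -36.9 dBFS.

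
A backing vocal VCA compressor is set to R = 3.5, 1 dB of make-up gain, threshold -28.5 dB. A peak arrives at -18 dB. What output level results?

-24.5 dB

Overshoot: -18 − (-28.5) = 10.5 dB.
At 3.5:1 the overshoot is divided by 3.5, leaving 3 dB above threshold.
So the level is -28.5 + 3 = -25.5 dB; make-up adds 1 dB, giving -24.5 dB.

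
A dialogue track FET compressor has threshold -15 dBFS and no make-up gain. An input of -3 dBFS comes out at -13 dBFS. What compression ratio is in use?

6:1

Input overshoot = -3 − (-15) = 12 dB; output overshoot = -13 − (-15) = 2 dB.
Ratio = 12 / 2 = 6.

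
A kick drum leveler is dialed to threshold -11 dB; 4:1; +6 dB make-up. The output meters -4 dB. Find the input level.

Remove make-up: -4 − 6 = -10 dB.
That's 1 dB above the -11 dB threshold.
Before 4:1 compression the overshoot was 1 × 4 = 4 dB, so input = -11 + 4 = -7 dB.

-7 dB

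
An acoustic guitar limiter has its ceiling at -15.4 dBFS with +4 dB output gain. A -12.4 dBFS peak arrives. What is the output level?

The limiter clamps the peak to its -15.4 dBFS ceiling.
Output gain then adds 4 dB: -15.4 + 4 = -11.4 dBFS.

-11.4 dBFS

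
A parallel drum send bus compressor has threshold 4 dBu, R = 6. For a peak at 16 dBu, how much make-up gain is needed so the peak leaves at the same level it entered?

The peak compresses to 4 + 12/6 = 6 dBu.
To reach 16 dBu requires 16 − 6 = 10 dB of make-up.

10 dB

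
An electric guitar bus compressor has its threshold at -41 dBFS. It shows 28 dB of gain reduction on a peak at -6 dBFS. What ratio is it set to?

5:1

Input overshoot = -6 − (-41) = 35 dB.
Output overshoot = 35 − 28 = 7 dB.
Ratio = input overshoot / output overshoot = 35 / 7 = 5.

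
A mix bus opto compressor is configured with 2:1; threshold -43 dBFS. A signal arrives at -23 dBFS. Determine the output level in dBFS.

The input is 20 dB above the -43 dBFS threshold.
At 2:1 the overshoot is divided by 2, leaving 10 dB above threshold.
So the level is -43 + 10 = -33 dBFS.

-33 dBFS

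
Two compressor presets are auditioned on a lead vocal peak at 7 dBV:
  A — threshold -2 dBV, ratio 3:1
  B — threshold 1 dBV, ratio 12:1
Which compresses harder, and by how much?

A, by 0.5 dB

A: 9 dB over, compressed to 3 dB over, so 6 dB of GR.
B: 6 dB over, compressed to 0.5 dB over, so 5.5 dB of GR.
A reduces 0.5 dB more.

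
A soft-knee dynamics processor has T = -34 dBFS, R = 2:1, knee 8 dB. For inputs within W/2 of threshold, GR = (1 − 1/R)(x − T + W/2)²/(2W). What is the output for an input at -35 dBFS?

x − T + W/2 = -35 − (-34) + 4 = 3.
GR = (1 − 1/2) × 3² / 16 = 0.5 × 9 / 16 = 0.28125 dB.
Output = -35 − 0.28125 = -35.28125 dBFS.

-35.28125 dBFS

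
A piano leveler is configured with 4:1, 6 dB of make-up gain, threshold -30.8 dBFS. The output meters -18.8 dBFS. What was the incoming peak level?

-6.8 dBFS

Before make-up, the level was -18.8 − 6 = -24.8 dBFS.
The compressed level sits -24.8 − (-30.8) = 6 dB over threshold.
Before 4:1 compression the overshoot was 6 × 4 = 24 dB, so input = -30.8 + 24 = -6.8 dBFS.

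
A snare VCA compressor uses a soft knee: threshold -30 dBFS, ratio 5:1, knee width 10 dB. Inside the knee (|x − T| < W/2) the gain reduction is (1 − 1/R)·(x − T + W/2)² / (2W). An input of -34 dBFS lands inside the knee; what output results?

x − T + W/2 = -34 − (-30) + 5 = 1.
GR = (1 − 1/5) × 1² / 20 = 0.8 × 1 / 20 = 0.04 dB.
Output = -34 − 0.04 = -34.04 dBFS.

-34.04 dBFS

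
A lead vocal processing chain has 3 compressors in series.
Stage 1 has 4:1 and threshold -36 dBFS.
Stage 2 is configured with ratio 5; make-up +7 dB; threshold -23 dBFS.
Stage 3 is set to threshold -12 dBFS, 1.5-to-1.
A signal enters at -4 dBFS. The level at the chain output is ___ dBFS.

-21 dBFS

Stage 1: 32 dB above -36 dBFS, reduced 4:1 to 8 dB above → -28 dBFS.
Stage 2: -28 dBFS is at or below the -23 dBFS threshold — no compression; make-up brings it to -21 dBFS.
Stage 3: -21 dBFS ≤ -12 dBFS, so stage 3 doesn't engage; output -21 dBFS.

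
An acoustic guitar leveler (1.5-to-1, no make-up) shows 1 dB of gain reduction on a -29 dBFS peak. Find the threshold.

Gain reduction = -29 − (-30) = 1 dB; output overshoot = GR / (R − 1) = 1 / 0.5 = 2 dB.
Threshold = output − output overshoot = -30 − 2 = -32 dBFS.

-32 dBFS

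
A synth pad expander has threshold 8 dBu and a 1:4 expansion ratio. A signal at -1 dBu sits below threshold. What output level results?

The input is 9 dB below the 8 dBu threshold.
A 1:4 expander multiplies undershoot by 4: 9 × 4 = 36 dB below threshold.
Output = 8 − 36 = -28 dBu.

-28 dBu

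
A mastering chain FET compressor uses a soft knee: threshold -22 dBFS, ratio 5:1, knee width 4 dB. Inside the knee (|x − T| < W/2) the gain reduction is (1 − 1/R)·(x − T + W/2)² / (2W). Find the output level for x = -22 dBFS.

x − T + W/2 = -22 − (-22) + 2 = 2.
GR = (1 − 1/5) × 2² / 8 = 0.8 × 4 / 8 = 0.4 dB.
Output = -22 − 0.4 = -22.4 dBFS.

-22.4 dBFS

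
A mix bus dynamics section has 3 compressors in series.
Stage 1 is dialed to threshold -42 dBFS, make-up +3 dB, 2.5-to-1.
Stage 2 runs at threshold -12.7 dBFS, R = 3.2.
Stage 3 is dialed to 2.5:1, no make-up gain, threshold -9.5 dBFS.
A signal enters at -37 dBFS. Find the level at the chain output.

Stage 1: overshoot 5 dB → 5/2.5 = 2 dB → -40 dBFS; +3 dB make-up → -37 dBFS.
Stage 2: -37 dBFS ≤ -12.7 dBFS, so stage 2 doesn't engage; output -37 dBFS.
Stage 3: below threshold (-37 ≤ -9.5); passes unchanged; output -37 dBFS.

-37 dBFS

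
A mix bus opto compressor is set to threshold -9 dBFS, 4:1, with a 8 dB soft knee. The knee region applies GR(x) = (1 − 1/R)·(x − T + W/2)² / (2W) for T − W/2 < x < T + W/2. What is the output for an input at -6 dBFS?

-8.296875 dBFS

x − T + W/2 = -6 − (-9) + 4 = 7.
GR = (1 − 1/4) × 7² / 16 = 0.75 × 49 / 16 = 2.296875 dB.
Output = -6 − 2.296875 = -8.296875 dBFS.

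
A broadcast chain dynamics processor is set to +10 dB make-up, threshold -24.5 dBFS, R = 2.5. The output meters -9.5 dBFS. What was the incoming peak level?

Before make-up, the level was -9.5 − 10 = -19.5 dBFS.
That's 5 dB above the -24.5 dBFS threshold.
Input overshoot = R × output overshoot = 12.5 dB → input = -24.5 + 12.5 = -12 dBFS.

-12 dBFS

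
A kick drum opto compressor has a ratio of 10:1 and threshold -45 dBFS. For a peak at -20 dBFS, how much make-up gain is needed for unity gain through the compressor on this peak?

The peak compresses to -45 + 25/10 = -42.5 dBFS.
To reach -20 dBFS requires -20 − (-42.5) = 22.5 dB of make-up.

22.5 dB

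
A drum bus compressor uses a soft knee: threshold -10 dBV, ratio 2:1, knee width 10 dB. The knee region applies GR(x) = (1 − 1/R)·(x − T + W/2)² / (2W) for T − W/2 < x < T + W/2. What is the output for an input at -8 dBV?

-9.225 dBV

x − T + W/2 = -8 − (-10) + 5 = 7.
GR = (1 − 1/2) × 7² / 20 = 0.5 × 49 / 20 = 1.225 dB.
Output = -8 − 1.225 = -9.225 dBV.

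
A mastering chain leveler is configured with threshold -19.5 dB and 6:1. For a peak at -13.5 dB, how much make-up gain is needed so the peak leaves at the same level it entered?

Without make-up, output = threshold + overshoot/6 = -19.5 + 1 = -18.5 dB.
Gap to target: 5 dB.

5 dB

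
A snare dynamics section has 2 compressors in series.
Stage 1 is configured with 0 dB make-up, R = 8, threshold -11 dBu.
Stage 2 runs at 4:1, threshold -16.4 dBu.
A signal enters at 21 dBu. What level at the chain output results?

-14.05 dBu

Stage 1: 21 dBu is 32 dB over -11 dBu; at 8:1 that becomes 4 dB over, giving -7 dBu.
Stage 2: overshoot 9.4 dB → 9.4/4 = 2.35 dB → -14.05 dBu.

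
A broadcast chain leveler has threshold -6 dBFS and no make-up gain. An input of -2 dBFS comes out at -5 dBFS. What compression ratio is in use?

Input overshoot = -2 − (-6) = 4 dB; output overshoot = -5 − (-6) = 1 dB.
Ratio = 4 / 1 = 4.

4:1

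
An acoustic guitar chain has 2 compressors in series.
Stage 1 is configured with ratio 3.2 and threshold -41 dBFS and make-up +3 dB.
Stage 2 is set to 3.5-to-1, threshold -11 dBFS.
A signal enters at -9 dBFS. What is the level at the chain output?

-28 dBFS

Stage 1: 32 dB above -41 dBFS, reduced 3.2:1 to 10 dB above → -31 dBFS; +3 dB make-up → -28 dBFS.
Stage 2: -28 dBFS is at or below the -11 dBFS threshold — no compression; output -28 dBFS.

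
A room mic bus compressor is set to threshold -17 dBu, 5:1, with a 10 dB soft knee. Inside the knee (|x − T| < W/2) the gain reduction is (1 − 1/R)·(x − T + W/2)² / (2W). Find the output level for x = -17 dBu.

-18 dBu

x − T + W/2 = -17 − (-17) + 5 = 5.
GR = (1 − 1/5) × 5² / 20 = 0.8 × 25 / 20 = 1 dB.
Output = -17 − 1 = -18 dBu.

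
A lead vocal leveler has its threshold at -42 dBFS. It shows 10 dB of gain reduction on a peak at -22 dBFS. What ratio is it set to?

Input overshoot = -22 − (-42) = 20 dB.
Output overshoot = 20 − 10 = 10 dB.
Ratio = input overshoot / output overshoot = 20 / 10 = 2.

2:1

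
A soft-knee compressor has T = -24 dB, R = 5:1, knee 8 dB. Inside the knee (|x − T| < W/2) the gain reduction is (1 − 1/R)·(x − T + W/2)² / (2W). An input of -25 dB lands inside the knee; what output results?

x − T + W/2 = -25 − (-24) + 4 = 3.
GR = (1 − 1/5) × 3² / 16 = 0.8 × 9 / 16 = 0.45 dB.
Output = -25 − 0.45 = -25.45 dB.

-25.45 dB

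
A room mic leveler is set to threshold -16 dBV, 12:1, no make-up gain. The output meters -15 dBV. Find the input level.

That's 1 dB above the -16 dBV threshold.
Before 12:1 compression the overshoot was 1 × 12 = 12 dB, so input = -16 + 12 = -4 dBV.

-4 dBV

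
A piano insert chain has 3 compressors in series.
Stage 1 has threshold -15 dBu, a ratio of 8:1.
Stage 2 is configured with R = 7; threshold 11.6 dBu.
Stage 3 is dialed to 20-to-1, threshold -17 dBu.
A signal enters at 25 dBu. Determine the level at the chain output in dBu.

-16.65 dBu

Stage 1: 40 dB above -15 dBu, reduced 8:1 to 5 dB above → -10 dBu.
Stage 2: -10 dBu ≤ 11.6 dBu, so stage 2 doesn't engage; output -10 dBu.
Stage 3: overshoot 7 dB → 7/20 = 0.35 dB → -16.65 dBu.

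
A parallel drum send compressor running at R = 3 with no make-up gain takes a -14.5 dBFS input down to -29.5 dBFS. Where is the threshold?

-37 dBFS

Gain reduction = -14.5 − (-29.5) = 15 dB; output overshoot = GR / (R − 1) = 15 / 2 = 7.5 dB.
Threshold = output − output overshoot = -29.5 − 7.5 = -37 dBFS.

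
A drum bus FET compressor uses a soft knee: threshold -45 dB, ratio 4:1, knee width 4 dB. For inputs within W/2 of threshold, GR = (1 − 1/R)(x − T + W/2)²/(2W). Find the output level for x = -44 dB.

-44.84375 dB

x − T + W/2 = -44 − (-45) + 2 = 3.
GR = (1 − 1/4) × 3² / 8 = 0.75 × 9 / 8 = 0.84375 dB.
Output = -44 − 0.84375 = -44.84375 dB.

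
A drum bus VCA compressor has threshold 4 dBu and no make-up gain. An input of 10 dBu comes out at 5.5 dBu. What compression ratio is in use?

4:1

Input overshoot = 10 − 4 = 6 dB; output overshoot = 5.5 − 4 = 1.5 dB.
Ratio = 6 / 1.5 = 4.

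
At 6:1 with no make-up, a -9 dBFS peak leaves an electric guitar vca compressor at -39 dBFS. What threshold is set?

Gain reduction = -9 − (-39) = 30 dB; output overshoot = GR / (R − 1) = 30 / 5 = 6 dB.
Threshold = output − output overshoot = -39 − 6 = -45 dBFS.

-45 dBFS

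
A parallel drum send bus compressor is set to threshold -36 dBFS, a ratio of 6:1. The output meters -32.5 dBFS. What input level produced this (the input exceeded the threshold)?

Post-compression overshoot = -32.5 − (-36) = 3.5 dB.
Before 6:1 compression the overshoot was 3.5 × 6 = 21 dB, so input = -36 + 21 = -15 dBFS.

-15 dBFS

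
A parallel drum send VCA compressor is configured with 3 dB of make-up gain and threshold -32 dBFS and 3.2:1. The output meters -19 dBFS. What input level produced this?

0 dBFS

Stripping the +3 dB make-up gives -22 dBFS at the gain stage.
The compressed level sits -22 − (-32) = 10 dB over threshold.
Undo the ratio: input overshoot = 10 × 3.2 = 32 dB, giving input = 0 dBFS.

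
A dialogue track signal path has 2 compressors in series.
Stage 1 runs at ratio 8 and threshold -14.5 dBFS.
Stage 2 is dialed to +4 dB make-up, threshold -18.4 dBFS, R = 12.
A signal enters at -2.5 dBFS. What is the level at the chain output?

-13.95 dBFS

Stage 1: overshoot 12 dB → 12/8 = 1.5 dB → -13 dBFS.
Stage 2: -13 dBFS is 5.4 dB over -18.4 dBFS; at 12:1 that becomes 0.45 dB over, giving -17.95 dBFS; +4 dB make-up → -13.95 dBFS.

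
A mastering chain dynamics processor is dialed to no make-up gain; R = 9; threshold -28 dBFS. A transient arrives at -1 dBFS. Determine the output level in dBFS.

-25 dBFS

Overshoot: -1 − (-28) = 27 dB.
The 27 dB excess becomes 3 dB after 9:1 reduction.
That puts the output at -25 dBFS.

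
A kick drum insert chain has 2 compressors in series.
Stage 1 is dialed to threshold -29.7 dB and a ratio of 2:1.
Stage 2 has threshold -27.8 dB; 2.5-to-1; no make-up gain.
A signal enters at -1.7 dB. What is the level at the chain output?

Stage 1: -1.7 dB is 28 dB over -29.7 dB; at 2:1 that becomes 14 dB over, giving -15.7 dB.
Stage 2: overshoot 12.1 dB → 12.1/2.5 = 4.84 dB → -22.96 dB.

-22.96 dB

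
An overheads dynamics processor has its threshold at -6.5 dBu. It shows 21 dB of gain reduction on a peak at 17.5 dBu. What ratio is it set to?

8:1

Input overshoot = 17.5 − (-6.5) = 24 dB.
Output overshoot = 24 − 21 = 3 dB.
Ratio = input overshoot / output overshoot = 24 / 3 = 8.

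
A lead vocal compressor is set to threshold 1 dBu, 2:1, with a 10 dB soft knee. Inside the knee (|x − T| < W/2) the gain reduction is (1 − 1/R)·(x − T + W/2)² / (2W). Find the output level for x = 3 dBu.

1.775 dBu

x − T + W/2 = 3 − 1 + 5 = 7.
GR = (1 − 1/2) × 7² / 20 = 0.5 × 49 / 20 = 1.225 dB.
Output = 3 − 1.225 = 1.775 dBu.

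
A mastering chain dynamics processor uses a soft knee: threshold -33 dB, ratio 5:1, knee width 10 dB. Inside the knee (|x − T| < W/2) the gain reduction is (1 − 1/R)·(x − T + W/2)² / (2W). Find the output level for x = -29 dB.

x − T + W/2 = -29 − (-33) + 5 = 9.
GR = (1 − 1/5) × 9² / 20 = 0.8 × 81 / 20 = 3.24 dB.
Output = -29 − 3.24 = -32.24 dB.

-32.24 dB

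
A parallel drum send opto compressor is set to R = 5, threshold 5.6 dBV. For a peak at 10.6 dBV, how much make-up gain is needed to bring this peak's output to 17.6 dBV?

11 dB

Overshoot 5 dB → 5/5 = 1 dB after compression, so the compressed level is 5.6 + 1 = 6.6 dBV.
Make-up = target − compressed = 17.6 − 6.6 = 11 dB.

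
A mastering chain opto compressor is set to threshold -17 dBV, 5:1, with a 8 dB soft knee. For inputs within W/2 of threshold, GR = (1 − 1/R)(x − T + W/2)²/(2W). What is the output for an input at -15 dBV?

-16.8 dBV

x − T + W/2 = -15 − (-17) + 4 = 6.
GR = (1 − 1/5) × 6² / 16 = 0.8 × 36 / 16 = 1.8 dB.
Output = -15 − 1.8 = -16.8 dBV.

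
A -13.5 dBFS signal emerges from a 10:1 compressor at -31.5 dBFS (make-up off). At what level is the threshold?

-33.5 dBFS

Let T be the threshold. Output overshoot = (input overshoot)/R, so -31.5 − T = (-13.5 − T)/10.
10·(-31.5 − T) = -13.5 − T → 9·T = -315 − (-13.5) = -301.5.
T = -301.5/9 = -33.5 dBFS.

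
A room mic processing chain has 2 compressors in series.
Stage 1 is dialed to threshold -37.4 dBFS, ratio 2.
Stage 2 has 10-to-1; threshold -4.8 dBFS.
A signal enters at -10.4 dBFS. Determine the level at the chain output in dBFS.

-23.9 dBFS

Stage 1: overshoot 27 dB → 27/2 = 13.5 dB → -23.9 dBFS.
Stage 2: below threshold (-23.9 ≤ -4.8); passes unchanged; output -23.9 dBFS.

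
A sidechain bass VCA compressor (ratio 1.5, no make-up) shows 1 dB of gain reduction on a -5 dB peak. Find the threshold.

-8 dB

Let T be the threshold. Output overshoot = (input overshoot)/R, so -6 − T = (-5 − T)/1.5.
1.5·(-6 − T) = -5 − T → 0.5·T = -9 − (-5) = -4.
T = -4/0.5 = -8 dB.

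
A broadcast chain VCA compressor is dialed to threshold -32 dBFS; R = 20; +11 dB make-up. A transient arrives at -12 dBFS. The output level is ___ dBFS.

Overshoot: -12 − (-32) = 20 dB.
The 20 dB excess becomes 1 dB after 20:1 reduction.
So the level is -32 + 1 = -31 dBFS; make-up adds 11 dB, giving -20 dBFS.

-20 dBFS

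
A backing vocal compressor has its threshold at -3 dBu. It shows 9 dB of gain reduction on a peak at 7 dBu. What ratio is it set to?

10:1

Input overshoot = 7 − (-3) = 10 dB.
Output overshoot = 10 − 9 = 1 dB.
Ratio = input overshoot / output overshoot = 10 / 1 = 10.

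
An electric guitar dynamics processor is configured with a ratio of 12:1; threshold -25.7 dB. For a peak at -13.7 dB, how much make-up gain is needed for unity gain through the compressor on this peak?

The peak compresses to -25.7 + 12/12 = -24.7 dB.
To reach -13.7 dB requires -13.7 − (-24.7) = 11 dB of make-up.

11 dB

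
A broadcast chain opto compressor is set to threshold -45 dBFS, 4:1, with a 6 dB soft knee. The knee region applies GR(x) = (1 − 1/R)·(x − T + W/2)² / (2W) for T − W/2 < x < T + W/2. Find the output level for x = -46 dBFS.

-46.25 dBFS

x − T + W/2 = -46 − (-45) + 3 = 2.
GR = (1 − 1/4) × 2² / 12 = 0.75 × 4 / 12 = 0.25 dB.
Output = -46 − 0.25 = -46.25 dBFS.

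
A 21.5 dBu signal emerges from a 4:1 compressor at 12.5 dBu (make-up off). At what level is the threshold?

9.5 dBu

Gain reduction = 21.5 − 12.5 = 9 dB; output overshoot = GR / (R − 1) = 9 / 3 = 3 dB.
Threshold = output − output overshoot = 12.5 − 3 = 9.5 dBu.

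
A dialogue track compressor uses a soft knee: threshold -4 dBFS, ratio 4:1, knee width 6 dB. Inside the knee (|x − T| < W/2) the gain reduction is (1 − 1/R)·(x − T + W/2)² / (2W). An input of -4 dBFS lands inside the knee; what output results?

x − T + W/2 = -4 − (-4) + 3 = 3.
GR = (1 − 1/4) × 3² / 12 = 0.75 × 9 / 12 = 0.5625 dB.
Output = -4 − 0.5625 = -4.5625 dBFS.

-4.5625 dBFS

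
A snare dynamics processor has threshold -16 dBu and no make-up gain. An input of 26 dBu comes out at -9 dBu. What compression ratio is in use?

Input overshoot = 26 − (-16) = 42 dB; output overshoot = -9 − (-16) = 7 dB.
Ratio = 42 / 7 = 6.

6:1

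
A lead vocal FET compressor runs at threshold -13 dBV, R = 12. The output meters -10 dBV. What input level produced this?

That's 3 dB above the -13 dBV threshold.
Before 12:1 compression the overshoot was 3 × 12 = 36 dB, so input = -13 + 36 = 23 dBV.

23 dBV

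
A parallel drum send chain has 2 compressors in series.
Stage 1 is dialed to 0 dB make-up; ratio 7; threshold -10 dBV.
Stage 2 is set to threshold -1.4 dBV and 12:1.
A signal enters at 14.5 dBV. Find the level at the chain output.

Stage 1: overshoot 24.5 dB → 24.5/7 = 3.5 dB → -6.5 dBV.
Stage 2: -6.5 dBV ≤ -1.4 dBV, so stage 2 doesn't engage; output -6.5 dBV.

-6.5 dBV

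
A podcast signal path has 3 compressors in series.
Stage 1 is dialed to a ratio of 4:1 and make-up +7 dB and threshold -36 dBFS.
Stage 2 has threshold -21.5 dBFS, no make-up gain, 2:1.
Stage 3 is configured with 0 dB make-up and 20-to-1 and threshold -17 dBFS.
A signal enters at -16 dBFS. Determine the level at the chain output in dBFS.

-24 dBFS

Stage 1: overshoot 20 dB → 20/4 = 5 dB → -31 dBFS; +7 dB make-up → -24 dBFS.
Stage 2: -24 dBFS ≤ -21.5 dBFS, so stage 2 doesn't engage; output -24 dBFS.
Stage 3: below threshold (-24 ≤ -17); passes unchanged; output -24 dBFS.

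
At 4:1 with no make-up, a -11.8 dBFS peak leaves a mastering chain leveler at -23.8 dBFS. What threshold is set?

-27.8 dBFS

Input is 16 dB above T (since output overshoot × R = input overshoot: (-23.8 − T)·4 = -11.8 − T gives T = -27.8 dBFS).
Check: -27.8 + (-11.8 − (-27.8))/4 = -27.8 + 4 = -23.8 dBFS. ✓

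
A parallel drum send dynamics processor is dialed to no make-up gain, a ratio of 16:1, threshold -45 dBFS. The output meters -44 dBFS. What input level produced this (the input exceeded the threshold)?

Post-compression overshoot = -44 − (-45) = 1 dB.
Undo the ratio: input overshoot = 1 × 16 = 16 dB, giving input = -29 dBFS.

-29 dBFS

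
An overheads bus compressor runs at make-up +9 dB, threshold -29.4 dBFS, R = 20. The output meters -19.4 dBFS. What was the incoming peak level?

Stripping the +9 dB make-up gives -28.4 dBFS at the gain stage.
Post-compression overshoot = -28.4 − (-29.4) = 1 dB.
Input overshoot = R × output overshoot = 20 dB → input = -29.4 + 20 = -9.4 dBFS.

-9.4 dBFS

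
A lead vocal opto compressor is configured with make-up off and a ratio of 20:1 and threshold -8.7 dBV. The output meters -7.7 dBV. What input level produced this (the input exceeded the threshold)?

11.3 dBV

Post-compression overshoot = -7.7 − (-8.7) = 1 dB.
Before 20:1 compression the overshoot was 1 × 20 = 20 dB, so input = -8.7 + 20 = 11.3 dBV.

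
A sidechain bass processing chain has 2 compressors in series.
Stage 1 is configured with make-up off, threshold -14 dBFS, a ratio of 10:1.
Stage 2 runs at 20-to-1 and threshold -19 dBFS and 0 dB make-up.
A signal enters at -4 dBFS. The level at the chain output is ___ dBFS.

-18.7 dBFS

Stage 1: 10 dB above -14 dBFS, reduced 10:1 to 1 dB above → -13 dBFS.
Stage 2: -13 dBFS is 6 dB over -19 dBFS; at 20:1 that becomes 0.3 dB over, giving -18.7 dBFS.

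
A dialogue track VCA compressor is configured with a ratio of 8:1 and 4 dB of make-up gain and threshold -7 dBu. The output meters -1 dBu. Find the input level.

9 dBu

Stripping the +4 dB make-up gives -5 dBu at the gain stage.
Post-compression overshoot = -5 − (-7) = 2 dB.
Before 8:1 compression the overshoot was 2 × 8 = 16 dB, so input = -7 + 16 = 9 dBu.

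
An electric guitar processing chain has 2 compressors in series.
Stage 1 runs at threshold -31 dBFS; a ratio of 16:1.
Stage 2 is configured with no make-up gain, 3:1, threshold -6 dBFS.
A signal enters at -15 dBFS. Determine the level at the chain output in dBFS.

-30 dBFS

Stage 1: 16 dB above -31 dBFS, reduced 16:1 to 1 dB above → -30 dBFS.
Stage 2: below threshold (-30 ≤ -6); passes unchanged; output -30 dBFS.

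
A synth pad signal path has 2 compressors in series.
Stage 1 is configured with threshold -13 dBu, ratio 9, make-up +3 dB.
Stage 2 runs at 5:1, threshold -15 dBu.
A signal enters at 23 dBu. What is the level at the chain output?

-13.2 dBu

Stage 1: 36 dB above -13 dBu, reduced 9:1 to 4 dB above → -9 dBu; +3 dB make-up → -6 dBu.
Stage 2: 9 dB above -15 dBu, reduced 5:1 to 1.8 dB above → -13.2 dBu.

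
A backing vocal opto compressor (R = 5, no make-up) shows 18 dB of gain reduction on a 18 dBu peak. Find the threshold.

Input is 22.5 dB above T (since output overshoot × R = input overshoot: (0 − T)·5 = 18 − T gives T = -4.5 dBu).
Check: -4.5 + (18 − (-4.5))/5 = -4.5 + 4.5 = 0 dBu. ✓

-4.5 dBu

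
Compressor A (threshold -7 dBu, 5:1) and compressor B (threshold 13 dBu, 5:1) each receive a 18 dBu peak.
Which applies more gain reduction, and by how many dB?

A, by 16 dB

A: overshoot 25 dB → output overshoot 5 dB → GR 20 dB.
B: overshoot 5 dB → output overshoot 1 dB → GR 4 dB.
A reduces 16 dB more.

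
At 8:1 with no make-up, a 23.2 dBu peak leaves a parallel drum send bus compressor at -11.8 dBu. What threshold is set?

-16.8 dBu

Let T be the threshold. Output overshoot = (input overshoot)/R, so -11.8 − T = (23.2 − T)/8.
8·(-11.8 − T) = 23.2 − T → 7·T = -94.4 − 23.2 = -117.6.
T = -117.6/7 = -16.8 dBu.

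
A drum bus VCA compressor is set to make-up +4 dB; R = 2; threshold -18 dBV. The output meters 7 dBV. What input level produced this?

24 dBV

Remove make-up: 7 − 4 = 3 dBV.
The compressed level sits 3 − (-18) = 21 dB over threshold.
Before 2:1 compression the overshoot was 21 × 2 = 42 dB, so input = -18 + 42 = 24 dBV.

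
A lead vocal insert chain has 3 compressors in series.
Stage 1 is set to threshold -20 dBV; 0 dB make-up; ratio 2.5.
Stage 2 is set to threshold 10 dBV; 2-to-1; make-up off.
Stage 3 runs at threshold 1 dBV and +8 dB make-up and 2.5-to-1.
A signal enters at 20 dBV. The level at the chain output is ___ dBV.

Stage 1: 20 dBV is 40 dB over -20 dBV; at 2.5:1 that becomes 16 dB over, giving -4 dBV.
Stage 2: below threshold (-4 ≤ 10); passes unchanged; output -4 dBV.
Stage 3: -4 dBV ≤ 1 dBV, so stage 3 doesn't engage; make-up brings it to 4 dBV.

4 dBV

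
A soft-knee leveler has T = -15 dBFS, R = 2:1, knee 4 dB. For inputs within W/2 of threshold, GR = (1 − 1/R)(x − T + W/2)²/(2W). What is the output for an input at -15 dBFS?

-15.25 dBFS

x − T + W/2 = -15 − (-15) + 2 = 2.
GR = (1 − 1/2) × 2² / 8 = 0.5 × 4 / 8 = 0.25 dB.
Output = -15 − 0.25 = -15.25 dBFS.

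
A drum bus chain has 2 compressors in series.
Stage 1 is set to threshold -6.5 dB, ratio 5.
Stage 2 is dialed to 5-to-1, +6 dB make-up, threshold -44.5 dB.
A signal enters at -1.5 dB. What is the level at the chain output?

Stage 1: 5 dB above -6.5 dB, reduced 5:1 to 1 dB above → -5.5 dB.
Stage 2: 39 dB above -44.5 dB, reduced 5:1 to 7.8 dB above → -36.7 dB; +6 dB make-up → -30.7 dB.

-30.7 dB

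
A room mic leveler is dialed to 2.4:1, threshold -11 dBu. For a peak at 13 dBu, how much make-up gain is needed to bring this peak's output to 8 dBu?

The peak compresses to -11 + 24/2.4 = -1 dBu.
To reach 8 dBu requires 8 − (-1) = 9 dB of make-up.

9 dB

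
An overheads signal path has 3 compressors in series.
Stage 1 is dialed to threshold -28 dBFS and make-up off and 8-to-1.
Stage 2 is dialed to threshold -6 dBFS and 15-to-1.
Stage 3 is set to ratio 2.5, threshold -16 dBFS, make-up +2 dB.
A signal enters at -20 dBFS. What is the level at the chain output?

-25 dBFS

Stage 1: 8 dB above -28 dBFS, reduced 8:1 to 1 dB above → -27 dBFS.
Stage 2: -27 dBFS is at or below the -6 dBFS threshold — no compression; output -27 dBFS.
Stage 3: below threshold (-27 ≤ -16); passes unchanged; make-up brings it to -25 dBFS.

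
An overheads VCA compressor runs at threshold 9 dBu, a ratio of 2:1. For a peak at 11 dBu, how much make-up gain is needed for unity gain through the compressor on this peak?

1 dB

The peak compresses to 9 + 2/2 = 10 dBu.
To reach 11 dBu requires 11 − 10 = 1 dB of make-up.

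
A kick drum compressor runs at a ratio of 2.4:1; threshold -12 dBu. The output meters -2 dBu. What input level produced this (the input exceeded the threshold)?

That's 10 dB above the -12 dBu threshold.
Undo the ratio: input overshoot = 10 × 2.4 = 24 dB, giving input = 12 dBu.

12 dBu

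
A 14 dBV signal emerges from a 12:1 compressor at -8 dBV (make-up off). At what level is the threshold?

Input is 24 dB above T (since output overshoot × R = input overshoot: (-8 − T)·12 = 14 − T gives T = -10 dBV).
Check: -10 + (14 − (-10))/12 = -10 + 2 = -8 dBV. ✓

-10 dBV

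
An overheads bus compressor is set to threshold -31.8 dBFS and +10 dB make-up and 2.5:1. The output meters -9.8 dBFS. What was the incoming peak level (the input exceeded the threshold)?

-1.8 dBFS

Remove make-up: -9.8 − 10 = -19.8 dBFS.
Post-compression overshoot = -19.8 − (-31.8) = 12 dB.
Input overshoot = R × output overshoot = 30 dB → input = -31.8 + 30 = -1.8 dBFS.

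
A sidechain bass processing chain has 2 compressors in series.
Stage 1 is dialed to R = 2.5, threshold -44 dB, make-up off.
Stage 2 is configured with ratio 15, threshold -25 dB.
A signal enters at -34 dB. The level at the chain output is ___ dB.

-40 dB

Stage 1: overshoot 10 dB → 10/2.5 = 4 dB → -40 dB.
Stage 2: below threshold (-40 ≤ -25); passes unchanged; output -40 dB.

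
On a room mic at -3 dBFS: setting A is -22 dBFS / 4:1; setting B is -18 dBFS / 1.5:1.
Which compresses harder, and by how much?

A, by 9.25 dB

A: GR = 19 − 19/4 = 14.25 dB.
B: GR = 15 − 15/1.5 = 5 dB.
A reduces 9.25 dB more.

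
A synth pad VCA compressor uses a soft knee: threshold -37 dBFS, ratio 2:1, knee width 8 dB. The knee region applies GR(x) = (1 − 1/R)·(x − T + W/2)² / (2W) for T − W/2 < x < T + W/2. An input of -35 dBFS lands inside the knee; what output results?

-36.125 dBFS

x − T + W/2 = -35 − (-37) + 4 = 6.
GR = (1 − 1/2) × 6² / 16 = 0.5 × 36 / 16 = 1.125 dB.
Output = -35 − 1.125 = -36.125 dBFS.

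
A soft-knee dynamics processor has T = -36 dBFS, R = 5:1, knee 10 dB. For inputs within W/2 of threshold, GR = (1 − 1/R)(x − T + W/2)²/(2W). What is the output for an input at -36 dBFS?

-37 dBFS

x − T + W/2 = -36 − (-36) + 5 = 5.
GR = (1 − 1/5) × 5² / 20 = 0.8 × 25 / 20 = 1 dB.
Output = -36 − 1 = -37 dBFS.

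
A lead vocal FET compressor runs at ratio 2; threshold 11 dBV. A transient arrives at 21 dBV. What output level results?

21 dBV sits 10 dB over threshold.
The 10 dB excess becomes 5 dB after 2:1 reduction.
That puts the output at 16 dBV.

16 dBV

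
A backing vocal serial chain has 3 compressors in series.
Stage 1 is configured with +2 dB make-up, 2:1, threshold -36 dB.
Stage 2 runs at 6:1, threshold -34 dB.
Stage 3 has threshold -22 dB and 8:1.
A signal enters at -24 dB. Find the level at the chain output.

-33 dB

Stage 1: overshoot 12 dB → 12/2 = 6 dB → -30 dB; +2 dB make-up → -28 dB.
Stage 2: overshoot 6 dB → 6/6 = 1 dB → -33 dB.
Stage 3: -33 dB is at or below the -22 dB threshold — no compression; output -33 dB.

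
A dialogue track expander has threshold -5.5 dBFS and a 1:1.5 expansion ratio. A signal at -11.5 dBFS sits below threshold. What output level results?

-14.5 dBFS

Undershoot = (-5.5) − (-11.5) = 6 dB.
At 1:1.5, that expands to 9 dB under threshold.
Output = -5.5 − 9 = -14.5 dBFS.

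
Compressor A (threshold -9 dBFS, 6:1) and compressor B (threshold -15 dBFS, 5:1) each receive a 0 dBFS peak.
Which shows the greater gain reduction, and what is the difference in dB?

A: 9 dB over, compressed to 1.5 dB over, so 7.5 dB of GR.
B: 15 dB over, compressed to 3 dB over, so 12 dB of GR.
B applies 4.5 dB more gain reduction.

B, by 4.5 dB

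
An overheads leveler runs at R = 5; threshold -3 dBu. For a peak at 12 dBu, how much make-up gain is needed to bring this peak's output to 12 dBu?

12 dB

Without make-up, output = threshold + overshoot/5 = -3 + 3 = 0 dBu.
Gap to target: 12 dB.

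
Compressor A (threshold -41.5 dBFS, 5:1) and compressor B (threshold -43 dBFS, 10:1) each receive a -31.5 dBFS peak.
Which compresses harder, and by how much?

B, by 2.35 dB

A: GR = 10 − 10/5 = 8 dB.
B: GR = 11.5 − 11.5/10 = 10.35 dB.
B reduces 2.35 dB more.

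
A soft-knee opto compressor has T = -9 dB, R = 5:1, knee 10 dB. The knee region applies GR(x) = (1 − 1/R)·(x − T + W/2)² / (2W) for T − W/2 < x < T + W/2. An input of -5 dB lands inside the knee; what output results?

-8.24 dB

x − T + W/2 = -5 − (-9) + 5 = 9.
GR = (1 − 1/5) × 9² / 20 = 0.8 × 81 / 20 = 3.24 dB.
Output = -5 − 3.24 = -8.24 dB.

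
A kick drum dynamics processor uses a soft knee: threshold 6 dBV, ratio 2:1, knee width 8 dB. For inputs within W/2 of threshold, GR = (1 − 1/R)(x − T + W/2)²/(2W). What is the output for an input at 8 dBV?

x − T + W/2 = 8 − 6 + 4 = 6.
GR = (1 − 1/2) × 6² / 16 = 0.5 × 36 / 16 = 1.125 dB.
Output = 8 − 1.125 = 6.875 dBV.

6.875 dBV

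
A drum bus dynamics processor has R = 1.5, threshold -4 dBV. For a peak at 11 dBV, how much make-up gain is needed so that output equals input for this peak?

5 dB

Overshoot 15 dB → 15/1.5 = 10 dB after compression, so the compressed level is -4 + 10 = 6 dBV.
Make-up = target − compressed = 11 − 6 = 5 dB.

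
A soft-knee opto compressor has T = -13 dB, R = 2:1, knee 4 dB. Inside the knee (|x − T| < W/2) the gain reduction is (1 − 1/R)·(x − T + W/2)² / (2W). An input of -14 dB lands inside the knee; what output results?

-14.0625 dB

x − T + W/2 = -14 − (-13) + 2 = 1.
GR = (1 − 1/2) × 1² / 8 = 0.5 × 1 / 8 = 0.0625 dB.
Output = -14 − 0.0625 = -14.0625 dB.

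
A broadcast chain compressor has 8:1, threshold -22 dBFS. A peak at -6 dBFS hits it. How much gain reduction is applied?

-6 dBFS exceeds the threshold by 16 dB.
After 8:1 compression the overshoot becomes 16/8 = 2 dB.
Gain reduction = 16 − 2 = 14 dB.

14 dB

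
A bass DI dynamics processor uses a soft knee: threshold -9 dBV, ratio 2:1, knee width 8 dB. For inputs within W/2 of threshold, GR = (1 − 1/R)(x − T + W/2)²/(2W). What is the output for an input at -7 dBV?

-8.125 dBV

x − T + W/2 = -7 − (-9) + 4 = 6.
GR = (1 − 1/2) × 6² / 16 = 0.5 × 36 / 16 = 1.125 dB.
Output = -7 − 1.125 = -8.125 dBV.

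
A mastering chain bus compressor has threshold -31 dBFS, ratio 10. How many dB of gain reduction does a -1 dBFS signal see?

27 dB

-1 dBFS exceeds the threshold by 30 dB.
At 10:1, output sits 30/10 = 3 dB above threshold.
Gain reduction = 30 − 3 = 27 dB.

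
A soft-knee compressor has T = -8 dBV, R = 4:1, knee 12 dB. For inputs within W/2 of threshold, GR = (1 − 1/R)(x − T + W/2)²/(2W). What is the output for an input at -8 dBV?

x − T + W/2 = -8 − (-8) + 6 = 6.
GR = (1 − 1/4) × 6² / 24 = 0.75 × 36 / 24 = 1.125 dB.
Output = -8 − 1.125 = -9.125 dBV.

-9.125 dBV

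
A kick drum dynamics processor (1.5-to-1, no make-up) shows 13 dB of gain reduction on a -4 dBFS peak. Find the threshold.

Let T be the threshold. Output overshoot = (input overshoot)/R, so -17 − T = (-4 − T)/1.5.
1.5·(-17 − T) = -4 − T → 0.5·T = -25.5 − (-4) = -21.5.
T = -21.5/0.5 = -43 dBFS.

-43 dBFS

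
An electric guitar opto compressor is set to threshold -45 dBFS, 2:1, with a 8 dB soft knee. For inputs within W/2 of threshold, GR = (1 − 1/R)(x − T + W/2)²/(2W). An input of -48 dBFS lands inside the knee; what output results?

x − T + W/2 = -48 − (-45) + 4 = 1.
GR = (1 − 1/2) × 1² / 16 = 0.5 × 1 / 16 = 0.03125 dB.
Output = -48 − 0.03125 = -48.03125 dBFS.

-48.03125 dBFS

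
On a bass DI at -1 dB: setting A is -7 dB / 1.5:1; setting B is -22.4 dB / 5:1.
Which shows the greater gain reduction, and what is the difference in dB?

B, by 15.12 dB

A: overshoot 6 dB → output overshoot 4 dB → GR 2 dB.
B: overshoot 21.4 dB → output overshoot 4.28 dB → GR 17.12 dB.
B reduces 15.12 dB more.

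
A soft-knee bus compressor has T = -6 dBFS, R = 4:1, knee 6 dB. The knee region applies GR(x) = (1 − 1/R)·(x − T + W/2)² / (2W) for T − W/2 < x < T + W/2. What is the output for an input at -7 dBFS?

-7.25 dBFS

x − T + W/2 = -7 − (-6) + 3 = 2.
GR = (1 − 1/4) × 2² / 12 = 0.75 × 4 / 12 = 0.25 dB.
Output = -7 − 0.25 = -7.25 dBFS.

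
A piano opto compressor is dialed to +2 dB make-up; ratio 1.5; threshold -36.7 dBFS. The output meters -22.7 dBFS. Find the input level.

-18.7 dBFS

Remove make-up: -22.7 − 2 = -24.7 dBFS.
The compressed level sits -24.7 − (-36.7) = 12 dB over threshold.
Undo the ratio: input overshoot = 12 × 1.5 = 18 dB, giving input = -18.7 dBFS.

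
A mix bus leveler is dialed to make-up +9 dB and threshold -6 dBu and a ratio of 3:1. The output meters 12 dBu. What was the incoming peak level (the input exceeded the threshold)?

Before make-up, the level was 12 − 9 = 3 dBu.
That's 9 dB above the -6 dBu threshold.
Undo the ratio: input overshoot = 9 × 3 = 27 dB, giving input = 21 dBu.

21 dBu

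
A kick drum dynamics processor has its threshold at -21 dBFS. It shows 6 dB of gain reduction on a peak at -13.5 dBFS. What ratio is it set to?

5:1

Input overshoot = -13.5 − (-21) = 7.5 dB.
Output overshoot = 7.5 − 6 = 1.5 dB.
Ratio = input overshoot / output overshoot = 7.5 / 1.5 = 5.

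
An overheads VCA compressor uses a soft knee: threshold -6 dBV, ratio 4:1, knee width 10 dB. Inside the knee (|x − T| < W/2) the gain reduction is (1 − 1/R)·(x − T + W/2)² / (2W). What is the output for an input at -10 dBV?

-10.0375 dBV

x − T + W/2 = -10 − (-6) + 5 = 1.
GR = (1 − 1/4) × 1² / 20 = 0.75 × 1 / 20 = 0.0375 dB.
Output = -10 − 0.0375 = -10.0375 dBV.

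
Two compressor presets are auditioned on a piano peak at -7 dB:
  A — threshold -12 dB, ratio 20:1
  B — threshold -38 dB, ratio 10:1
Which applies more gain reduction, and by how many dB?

A: 5 dB over, compressed to 0.25 dB over, so 4.75 dB of GR.
B: 31 dB over, compressed to 3.1 dB over, so 27.9 dB of GR.
B applies 23.15 dB more gain reduction.

B, by 23.15 dB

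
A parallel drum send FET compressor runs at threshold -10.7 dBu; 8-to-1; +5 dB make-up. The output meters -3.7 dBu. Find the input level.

Before make-up, the level was -3.7 − 5 = -8.7 dBu.
The compressed level sits -8.7 − (-10.7) = 2 dB over threshold.
Input overshoot = R × output overshoot = 16 dB → input = -10.7 + 16 = 5.3 dBu.

5.3 dBu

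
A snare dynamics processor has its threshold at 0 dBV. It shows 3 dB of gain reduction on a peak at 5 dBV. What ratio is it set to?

2.5:1

Input overshoot = 5 − 0 = 5 dB.
Output overshoot = 5 − 3 = 2 dB.
Ratio = input overshoot / output overshoot = 5 / 2 = 2.5.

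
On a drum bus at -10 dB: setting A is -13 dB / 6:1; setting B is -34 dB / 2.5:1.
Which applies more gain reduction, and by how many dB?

B, by 11.9 dB

A: overshoot 3 dB → output overshoot 0.5 dB → GR 2.5 dB.
B: overshoot 24 dB → output overshoot 9.6 dB → GR 14.4 dB.
B applies 11.9 dB more gain reduction.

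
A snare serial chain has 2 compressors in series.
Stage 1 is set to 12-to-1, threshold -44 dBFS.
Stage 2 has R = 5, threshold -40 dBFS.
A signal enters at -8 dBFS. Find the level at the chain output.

Stage 1: -8 dBFS is 36 dB over -44 dBFS; at 12:1 that becomes 3 dB over, giving -41 dBFS.
Stage 2: below threshold (-41 ≤ -40); passes unchanged; output -41 dBFS.

-41 dBFS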